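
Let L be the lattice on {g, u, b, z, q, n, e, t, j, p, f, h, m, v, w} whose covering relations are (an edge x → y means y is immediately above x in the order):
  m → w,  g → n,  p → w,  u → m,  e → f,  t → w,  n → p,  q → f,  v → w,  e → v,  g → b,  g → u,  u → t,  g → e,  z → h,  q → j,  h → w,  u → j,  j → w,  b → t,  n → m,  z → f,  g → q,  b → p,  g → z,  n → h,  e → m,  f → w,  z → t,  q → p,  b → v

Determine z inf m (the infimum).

g

Common lower bounds of {z, m}: g.
The greatest among these is g.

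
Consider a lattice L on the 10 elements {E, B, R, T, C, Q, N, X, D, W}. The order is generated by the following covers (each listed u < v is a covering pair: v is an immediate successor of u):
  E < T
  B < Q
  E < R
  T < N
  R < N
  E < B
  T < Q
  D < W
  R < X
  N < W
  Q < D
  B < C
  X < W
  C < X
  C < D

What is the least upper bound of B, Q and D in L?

Common upper bounds of {B, Q, D}: D, W.
The least among these is D.

D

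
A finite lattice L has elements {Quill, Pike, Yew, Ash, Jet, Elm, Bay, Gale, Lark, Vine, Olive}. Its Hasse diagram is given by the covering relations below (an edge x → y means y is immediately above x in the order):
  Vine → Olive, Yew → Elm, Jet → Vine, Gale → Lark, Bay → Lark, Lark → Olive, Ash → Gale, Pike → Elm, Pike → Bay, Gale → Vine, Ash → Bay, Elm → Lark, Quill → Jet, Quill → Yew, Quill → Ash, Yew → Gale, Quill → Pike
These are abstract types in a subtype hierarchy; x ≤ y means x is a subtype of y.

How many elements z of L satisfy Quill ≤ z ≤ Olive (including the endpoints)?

11

The interval [Quill, Olive] = {Ash, Bay, Elm, Gale, Jet, Lark, Olive, Pike, Quill, Vine, Yew}, which has 11 elements.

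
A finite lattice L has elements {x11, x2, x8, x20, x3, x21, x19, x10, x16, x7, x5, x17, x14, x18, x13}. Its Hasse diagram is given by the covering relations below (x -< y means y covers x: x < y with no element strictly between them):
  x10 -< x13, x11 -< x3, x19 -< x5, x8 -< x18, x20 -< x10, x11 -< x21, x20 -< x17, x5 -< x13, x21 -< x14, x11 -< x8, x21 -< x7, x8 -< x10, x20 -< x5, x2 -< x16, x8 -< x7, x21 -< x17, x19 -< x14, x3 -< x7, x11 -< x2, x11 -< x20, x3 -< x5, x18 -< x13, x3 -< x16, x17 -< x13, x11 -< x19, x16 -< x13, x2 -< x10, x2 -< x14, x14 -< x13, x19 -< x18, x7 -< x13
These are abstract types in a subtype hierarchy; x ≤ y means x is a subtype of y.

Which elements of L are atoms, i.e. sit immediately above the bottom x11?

The atoms are exactly the elements that cover x11: x19, x2, x20, x21, x3, x8.

x19, x2, x20, x21, x3, x8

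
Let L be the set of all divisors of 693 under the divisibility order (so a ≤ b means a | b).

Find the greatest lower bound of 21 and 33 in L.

Common lower bounds of {21, 33}: 1, 3.
The greatest among these is 3.

3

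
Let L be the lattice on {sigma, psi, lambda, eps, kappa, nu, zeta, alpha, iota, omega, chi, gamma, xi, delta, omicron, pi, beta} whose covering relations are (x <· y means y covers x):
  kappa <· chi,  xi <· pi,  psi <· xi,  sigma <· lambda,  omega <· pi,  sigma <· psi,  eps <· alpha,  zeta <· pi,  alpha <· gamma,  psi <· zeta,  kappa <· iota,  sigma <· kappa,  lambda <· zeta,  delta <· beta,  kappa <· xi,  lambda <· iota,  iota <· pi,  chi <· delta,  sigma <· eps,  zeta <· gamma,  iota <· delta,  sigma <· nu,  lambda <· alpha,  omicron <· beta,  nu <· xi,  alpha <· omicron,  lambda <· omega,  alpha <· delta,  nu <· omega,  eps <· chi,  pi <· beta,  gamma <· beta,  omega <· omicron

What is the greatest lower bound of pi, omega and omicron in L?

Common lower bounds of {pi, omega, omicron}: lambda, nu, omega, sigma.
The greatest among these is omega.

omega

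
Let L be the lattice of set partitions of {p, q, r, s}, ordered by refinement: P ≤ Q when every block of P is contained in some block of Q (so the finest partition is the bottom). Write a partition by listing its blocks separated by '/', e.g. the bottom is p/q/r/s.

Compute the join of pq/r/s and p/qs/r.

pqs/r

Common upper bounds of {pq/r/s, p/qs/r}: pqrs, pqs/r.
The least among these is pqs/r.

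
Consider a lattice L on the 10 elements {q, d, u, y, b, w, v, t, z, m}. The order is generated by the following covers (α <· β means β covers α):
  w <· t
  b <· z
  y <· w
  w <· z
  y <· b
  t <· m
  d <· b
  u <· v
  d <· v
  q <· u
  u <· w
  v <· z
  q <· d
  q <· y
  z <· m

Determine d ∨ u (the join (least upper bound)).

v

Common upper bounds of {d, u}: m, v, z.
The least among these is v.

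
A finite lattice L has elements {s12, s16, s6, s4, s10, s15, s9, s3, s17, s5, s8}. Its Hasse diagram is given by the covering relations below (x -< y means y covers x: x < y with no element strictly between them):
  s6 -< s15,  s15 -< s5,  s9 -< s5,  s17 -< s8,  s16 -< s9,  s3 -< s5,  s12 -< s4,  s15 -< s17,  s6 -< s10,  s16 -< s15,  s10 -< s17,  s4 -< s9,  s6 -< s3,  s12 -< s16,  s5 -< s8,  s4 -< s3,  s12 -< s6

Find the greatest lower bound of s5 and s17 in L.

s15

Common lower bounds of {s5, s17}: s12, s15, s16, s6.
The greatest among these is s15.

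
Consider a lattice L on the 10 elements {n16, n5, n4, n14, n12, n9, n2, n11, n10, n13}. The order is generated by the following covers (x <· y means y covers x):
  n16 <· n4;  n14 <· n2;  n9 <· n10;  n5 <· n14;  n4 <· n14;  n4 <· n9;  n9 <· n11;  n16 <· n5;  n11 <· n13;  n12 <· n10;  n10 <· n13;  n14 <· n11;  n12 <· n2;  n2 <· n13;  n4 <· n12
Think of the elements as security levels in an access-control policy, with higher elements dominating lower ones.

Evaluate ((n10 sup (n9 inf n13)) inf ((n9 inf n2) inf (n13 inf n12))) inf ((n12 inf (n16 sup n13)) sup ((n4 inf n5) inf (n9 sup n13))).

n4

n9 ∧ n13 = n9
n10 ∨ n9 = n10
n9 ∧ n2 = n4
n13 ∧ n12 = n12
n4 ∧ n12 = n4
n10 ∧ n4 = n4
n16 ∨ n13 = n13
n12 ∧ n13 = n12
n4 ∧ n5 = n16
n9 ∨ n13 = n13
n16 ∧ n13 = n16
n12 ∨ n16 = n12
n4 ∧ n12 = n4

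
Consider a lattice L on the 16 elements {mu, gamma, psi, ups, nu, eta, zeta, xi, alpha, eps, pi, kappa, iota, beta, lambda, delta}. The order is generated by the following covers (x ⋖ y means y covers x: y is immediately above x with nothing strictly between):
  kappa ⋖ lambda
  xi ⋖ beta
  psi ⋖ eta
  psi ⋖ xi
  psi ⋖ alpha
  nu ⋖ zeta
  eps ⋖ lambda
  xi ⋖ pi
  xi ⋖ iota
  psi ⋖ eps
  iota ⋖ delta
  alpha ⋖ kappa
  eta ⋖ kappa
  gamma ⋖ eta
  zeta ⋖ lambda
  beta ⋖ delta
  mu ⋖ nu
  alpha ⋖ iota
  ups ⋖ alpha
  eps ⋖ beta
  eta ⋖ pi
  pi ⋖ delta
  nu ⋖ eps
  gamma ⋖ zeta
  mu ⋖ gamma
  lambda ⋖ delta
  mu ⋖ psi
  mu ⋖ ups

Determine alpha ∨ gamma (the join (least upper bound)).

kappa

Common upper bounds of {alpha, gamma}: delta, kappa, lambda.
The least among these is kappa.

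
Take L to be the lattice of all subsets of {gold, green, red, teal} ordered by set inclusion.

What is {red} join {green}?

Under ⊆, join is union: {red} ∪ {green} = {green,red}.

{green,red}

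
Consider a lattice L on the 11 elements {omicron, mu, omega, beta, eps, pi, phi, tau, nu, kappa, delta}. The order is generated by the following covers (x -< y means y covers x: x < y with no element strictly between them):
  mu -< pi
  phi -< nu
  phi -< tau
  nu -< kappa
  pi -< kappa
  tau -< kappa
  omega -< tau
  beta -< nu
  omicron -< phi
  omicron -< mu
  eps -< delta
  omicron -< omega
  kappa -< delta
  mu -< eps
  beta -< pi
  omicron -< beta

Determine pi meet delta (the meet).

Common lower bounds of {pi, delta}: beta, mu, omicron, pi.
The greatest among these is pi.

pi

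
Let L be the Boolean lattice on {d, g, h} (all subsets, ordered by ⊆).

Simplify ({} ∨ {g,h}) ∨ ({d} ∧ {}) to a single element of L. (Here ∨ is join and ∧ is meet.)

{} ∨ {g,h} = {g,h}
{d} ∧ {} = {}
{g,h} ∨ {} = {g,h}

{g,h}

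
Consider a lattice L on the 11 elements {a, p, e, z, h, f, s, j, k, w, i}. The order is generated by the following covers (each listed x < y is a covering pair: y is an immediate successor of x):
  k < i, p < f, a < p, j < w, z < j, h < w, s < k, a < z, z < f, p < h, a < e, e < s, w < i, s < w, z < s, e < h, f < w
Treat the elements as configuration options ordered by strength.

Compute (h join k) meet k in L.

h ∨ k = i
i ∧ k = k

k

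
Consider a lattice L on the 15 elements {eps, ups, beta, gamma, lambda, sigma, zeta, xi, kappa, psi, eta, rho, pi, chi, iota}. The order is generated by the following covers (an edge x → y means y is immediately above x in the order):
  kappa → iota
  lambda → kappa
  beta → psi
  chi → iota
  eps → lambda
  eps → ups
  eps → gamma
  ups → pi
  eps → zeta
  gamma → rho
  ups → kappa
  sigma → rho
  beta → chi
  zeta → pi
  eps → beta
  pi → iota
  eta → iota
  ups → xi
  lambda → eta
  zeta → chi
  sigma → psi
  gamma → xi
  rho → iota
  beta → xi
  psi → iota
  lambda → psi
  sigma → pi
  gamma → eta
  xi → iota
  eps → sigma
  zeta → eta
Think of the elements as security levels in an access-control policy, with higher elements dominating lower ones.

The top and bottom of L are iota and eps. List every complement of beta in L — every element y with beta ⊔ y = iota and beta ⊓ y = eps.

eta, kappa, pi, rho

Need y with beta ∨ y = iota and beta ∧ y = eps.
Checking each element gives: eta, kappa, pi, rho.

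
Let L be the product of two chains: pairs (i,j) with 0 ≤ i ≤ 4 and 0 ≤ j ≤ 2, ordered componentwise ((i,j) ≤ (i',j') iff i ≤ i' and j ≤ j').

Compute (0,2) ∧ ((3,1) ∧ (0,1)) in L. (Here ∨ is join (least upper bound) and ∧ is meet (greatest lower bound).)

(3,1) ∧ (0,1) = (0,1)
(0,2) ∧ (0,1) = (0,1)

(0,1)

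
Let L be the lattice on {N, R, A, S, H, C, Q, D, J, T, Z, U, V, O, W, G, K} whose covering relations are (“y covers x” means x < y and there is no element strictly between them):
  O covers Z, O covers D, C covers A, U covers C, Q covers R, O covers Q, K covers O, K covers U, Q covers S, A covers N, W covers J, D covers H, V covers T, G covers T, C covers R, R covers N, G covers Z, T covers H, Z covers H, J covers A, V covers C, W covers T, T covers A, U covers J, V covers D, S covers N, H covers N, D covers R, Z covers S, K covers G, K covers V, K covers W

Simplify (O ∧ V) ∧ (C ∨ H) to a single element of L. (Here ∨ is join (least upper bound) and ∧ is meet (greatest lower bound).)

D

O ∧ V = D
C ∨ H = V
D ∧ V = D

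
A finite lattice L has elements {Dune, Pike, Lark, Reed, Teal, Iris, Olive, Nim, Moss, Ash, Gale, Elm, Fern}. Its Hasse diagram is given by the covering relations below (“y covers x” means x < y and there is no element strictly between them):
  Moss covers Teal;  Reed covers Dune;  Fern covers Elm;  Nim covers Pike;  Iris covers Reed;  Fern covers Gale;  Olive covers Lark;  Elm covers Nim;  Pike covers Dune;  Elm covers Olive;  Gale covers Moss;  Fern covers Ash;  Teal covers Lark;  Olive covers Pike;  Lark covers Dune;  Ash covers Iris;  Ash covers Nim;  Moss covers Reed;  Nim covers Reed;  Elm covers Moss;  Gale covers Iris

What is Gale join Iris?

Common upper bounds of {Gale, Iris}: Fern, Gale.
The least among these is Gale.

Gale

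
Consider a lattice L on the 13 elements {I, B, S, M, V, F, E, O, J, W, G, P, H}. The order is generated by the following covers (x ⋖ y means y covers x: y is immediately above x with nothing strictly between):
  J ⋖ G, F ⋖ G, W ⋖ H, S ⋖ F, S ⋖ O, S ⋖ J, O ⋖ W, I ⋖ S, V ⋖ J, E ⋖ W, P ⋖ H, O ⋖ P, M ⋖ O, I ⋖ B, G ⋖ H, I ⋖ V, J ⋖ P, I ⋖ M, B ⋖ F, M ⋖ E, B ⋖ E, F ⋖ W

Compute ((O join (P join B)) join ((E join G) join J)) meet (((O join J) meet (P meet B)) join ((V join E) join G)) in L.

P ∨ B = H
O ∨ H = H
E ∨ G = H
H ∨ J = H
H ∨ H = H
O ∨ J = P
P ∧ B = I
P ∧ I = I
V ∨ E = H
H ∨ G = H
I ∨ H = H
H ∧ H = H

H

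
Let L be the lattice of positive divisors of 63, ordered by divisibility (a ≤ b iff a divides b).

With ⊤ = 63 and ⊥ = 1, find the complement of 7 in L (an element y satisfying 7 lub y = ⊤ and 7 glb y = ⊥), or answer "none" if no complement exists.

Need y with 7 ∨ y = 63 and 7 ∧ y = 1.
Checking each element gives: 9.

9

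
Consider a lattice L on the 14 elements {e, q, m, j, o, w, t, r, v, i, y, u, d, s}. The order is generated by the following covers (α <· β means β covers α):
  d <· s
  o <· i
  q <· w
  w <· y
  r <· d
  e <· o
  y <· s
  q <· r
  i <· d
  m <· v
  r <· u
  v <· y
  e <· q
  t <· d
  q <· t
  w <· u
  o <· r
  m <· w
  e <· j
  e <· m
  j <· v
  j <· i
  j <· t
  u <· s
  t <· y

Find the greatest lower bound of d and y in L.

Common lower bounds of {d, y}: e, j, q, t.
The greatest among these is t.

t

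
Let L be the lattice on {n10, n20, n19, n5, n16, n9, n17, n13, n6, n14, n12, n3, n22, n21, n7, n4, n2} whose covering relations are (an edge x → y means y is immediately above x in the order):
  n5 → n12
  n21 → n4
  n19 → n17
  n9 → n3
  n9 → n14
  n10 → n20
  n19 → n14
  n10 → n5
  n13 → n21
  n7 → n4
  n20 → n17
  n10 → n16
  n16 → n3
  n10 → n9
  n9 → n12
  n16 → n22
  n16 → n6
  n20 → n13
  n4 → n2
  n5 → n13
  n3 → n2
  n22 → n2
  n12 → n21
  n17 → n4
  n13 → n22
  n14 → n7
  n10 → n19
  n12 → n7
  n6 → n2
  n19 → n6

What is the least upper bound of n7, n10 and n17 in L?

n4

Common upper bounds of {n7, n10, n17}: n2, n4.
The least among these is n4.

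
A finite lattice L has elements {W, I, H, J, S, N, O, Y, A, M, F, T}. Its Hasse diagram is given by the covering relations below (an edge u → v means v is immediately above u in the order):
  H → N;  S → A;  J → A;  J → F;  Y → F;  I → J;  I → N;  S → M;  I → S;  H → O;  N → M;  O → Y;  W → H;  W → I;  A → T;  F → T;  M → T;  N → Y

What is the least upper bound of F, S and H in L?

Common upper bounds of {F, S, H}: T.
The least among these is T.

T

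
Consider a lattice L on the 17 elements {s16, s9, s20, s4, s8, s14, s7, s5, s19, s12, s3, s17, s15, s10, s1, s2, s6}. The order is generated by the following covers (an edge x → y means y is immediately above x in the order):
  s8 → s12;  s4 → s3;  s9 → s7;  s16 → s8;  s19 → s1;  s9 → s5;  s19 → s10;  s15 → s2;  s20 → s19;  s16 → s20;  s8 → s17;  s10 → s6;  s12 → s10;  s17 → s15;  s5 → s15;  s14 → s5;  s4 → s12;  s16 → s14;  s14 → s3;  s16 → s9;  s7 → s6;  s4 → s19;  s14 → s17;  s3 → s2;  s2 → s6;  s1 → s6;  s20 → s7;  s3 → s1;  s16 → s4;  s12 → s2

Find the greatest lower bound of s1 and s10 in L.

s19

Common lower bounds of {s1, s10}: s16, s19, s20, s4.
The greatest among these is s19.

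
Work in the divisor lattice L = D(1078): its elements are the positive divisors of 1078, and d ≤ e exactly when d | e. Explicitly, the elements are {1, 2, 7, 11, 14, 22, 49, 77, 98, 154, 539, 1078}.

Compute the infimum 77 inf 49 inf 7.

In the divisibility order, the meet is the greatest common divisor: gcd(77, 49, 7) = 7.

7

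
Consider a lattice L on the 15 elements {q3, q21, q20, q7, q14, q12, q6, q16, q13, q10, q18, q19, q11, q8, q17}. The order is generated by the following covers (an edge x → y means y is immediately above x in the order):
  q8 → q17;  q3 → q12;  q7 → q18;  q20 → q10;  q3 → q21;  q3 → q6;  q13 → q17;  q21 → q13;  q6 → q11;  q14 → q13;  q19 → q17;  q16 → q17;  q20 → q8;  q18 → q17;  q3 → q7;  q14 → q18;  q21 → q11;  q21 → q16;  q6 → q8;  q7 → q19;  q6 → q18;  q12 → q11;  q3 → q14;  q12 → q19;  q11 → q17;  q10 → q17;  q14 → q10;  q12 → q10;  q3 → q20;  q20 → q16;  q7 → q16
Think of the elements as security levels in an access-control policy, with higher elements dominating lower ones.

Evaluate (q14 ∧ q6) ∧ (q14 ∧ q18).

q3

q14 ∧ q6 = q3
q14 ∧ q18 = q14
q3 ∧ q14 = q3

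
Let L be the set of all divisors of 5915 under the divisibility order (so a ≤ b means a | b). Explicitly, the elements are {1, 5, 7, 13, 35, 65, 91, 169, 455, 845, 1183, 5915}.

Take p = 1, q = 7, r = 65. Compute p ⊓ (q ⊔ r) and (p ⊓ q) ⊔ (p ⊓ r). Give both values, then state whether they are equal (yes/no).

q ⊔ r = 455, so p ⊓ (q ⊔ r) = 1 ⊓ 455 = 1.
p ⊓ q = 1 and p ⊓ r = 1, so (p ⊓ q) ⊔ (p ⊓ r) = 1 ⊔ 1 = 1.
Equal: yes.

1; 1; yes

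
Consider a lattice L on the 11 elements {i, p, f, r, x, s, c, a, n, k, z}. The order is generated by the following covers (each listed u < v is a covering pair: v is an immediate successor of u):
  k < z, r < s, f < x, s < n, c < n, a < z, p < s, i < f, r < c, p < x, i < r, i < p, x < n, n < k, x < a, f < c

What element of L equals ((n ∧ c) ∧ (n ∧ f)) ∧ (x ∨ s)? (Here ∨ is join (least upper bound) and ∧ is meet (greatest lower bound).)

f

n ∧ c = c
n ∧ f = f
c ∧ f = f
x ∨ s = n
f ∧ n = f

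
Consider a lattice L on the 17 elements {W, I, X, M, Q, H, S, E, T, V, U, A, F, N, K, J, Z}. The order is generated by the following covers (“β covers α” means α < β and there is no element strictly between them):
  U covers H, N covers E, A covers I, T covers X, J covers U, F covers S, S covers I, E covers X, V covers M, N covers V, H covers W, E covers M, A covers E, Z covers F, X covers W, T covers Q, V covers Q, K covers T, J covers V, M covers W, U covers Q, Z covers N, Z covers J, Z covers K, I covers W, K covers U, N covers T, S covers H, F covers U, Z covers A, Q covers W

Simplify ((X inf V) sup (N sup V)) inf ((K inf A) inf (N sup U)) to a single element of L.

X ∧ V = W
N ∨ V = N
W ∨ N = N
K ∧ A = X
N ∨ U = Z
X ∧ Z = X
N ∧ X = X

X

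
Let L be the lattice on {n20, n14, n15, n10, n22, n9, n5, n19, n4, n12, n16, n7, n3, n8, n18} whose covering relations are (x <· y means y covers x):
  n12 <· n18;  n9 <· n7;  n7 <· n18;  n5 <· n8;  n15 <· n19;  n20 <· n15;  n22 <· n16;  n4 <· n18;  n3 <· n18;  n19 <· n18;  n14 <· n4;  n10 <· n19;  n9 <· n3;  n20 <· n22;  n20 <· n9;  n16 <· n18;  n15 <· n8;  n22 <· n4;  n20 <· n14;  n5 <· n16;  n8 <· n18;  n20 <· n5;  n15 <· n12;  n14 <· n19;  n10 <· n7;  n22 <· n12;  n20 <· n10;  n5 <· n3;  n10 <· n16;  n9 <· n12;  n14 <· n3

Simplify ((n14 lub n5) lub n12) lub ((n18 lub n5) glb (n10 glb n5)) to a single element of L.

n18

n14 ∨ n5 = n3
n3 ∨ n12 = n18
n18 ∨ n5 = n18
n10 ∧ n5 = n20
n18 ∧ n20 = n20
n18 ∨ n20 = n18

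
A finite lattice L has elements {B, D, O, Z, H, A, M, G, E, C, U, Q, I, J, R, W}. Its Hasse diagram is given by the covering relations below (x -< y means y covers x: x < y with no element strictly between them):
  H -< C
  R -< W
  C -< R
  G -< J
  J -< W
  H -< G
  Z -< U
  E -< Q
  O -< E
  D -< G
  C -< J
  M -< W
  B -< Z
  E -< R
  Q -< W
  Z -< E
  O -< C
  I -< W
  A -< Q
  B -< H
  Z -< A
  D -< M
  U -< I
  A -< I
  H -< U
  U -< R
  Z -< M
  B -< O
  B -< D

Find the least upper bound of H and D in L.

Common upper bounds of {H, D}: G, J, W.
The least among these is G.

G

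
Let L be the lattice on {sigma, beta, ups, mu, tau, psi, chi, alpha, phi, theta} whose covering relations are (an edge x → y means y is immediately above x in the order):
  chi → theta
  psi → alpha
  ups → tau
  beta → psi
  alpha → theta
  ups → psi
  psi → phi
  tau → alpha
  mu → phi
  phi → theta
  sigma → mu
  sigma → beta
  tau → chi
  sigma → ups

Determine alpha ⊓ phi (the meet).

Common lower bounds of {alpha, phi}: beta, psi, sigma, ups.
The greatest among these is psi.

psi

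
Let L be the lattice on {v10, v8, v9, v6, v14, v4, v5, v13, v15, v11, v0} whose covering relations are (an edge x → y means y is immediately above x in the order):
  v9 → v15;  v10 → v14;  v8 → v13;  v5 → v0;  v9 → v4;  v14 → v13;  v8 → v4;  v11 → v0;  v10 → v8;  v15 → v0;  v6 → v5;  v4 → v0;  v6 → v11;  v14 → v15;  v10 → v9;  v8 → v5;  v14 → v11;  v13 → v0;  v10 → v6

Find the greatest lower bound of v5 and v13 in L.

Common lower bounds of {v5, v13}: v10, v8.
The greatest among these is v8.

v8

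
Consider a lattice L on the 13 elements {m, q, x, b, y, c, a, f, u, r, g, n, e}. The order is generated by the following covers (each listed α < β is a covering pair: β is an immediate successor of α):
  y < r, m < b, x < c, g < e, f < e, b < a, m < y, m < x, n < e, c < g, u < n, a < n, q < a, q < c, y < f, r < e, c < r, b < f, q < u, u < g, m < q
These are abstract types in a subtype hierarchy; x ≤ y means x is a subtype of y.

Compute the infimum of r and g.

c

Common lower bounds of {r, g}: c, m, q, x.
The greatest among these is c.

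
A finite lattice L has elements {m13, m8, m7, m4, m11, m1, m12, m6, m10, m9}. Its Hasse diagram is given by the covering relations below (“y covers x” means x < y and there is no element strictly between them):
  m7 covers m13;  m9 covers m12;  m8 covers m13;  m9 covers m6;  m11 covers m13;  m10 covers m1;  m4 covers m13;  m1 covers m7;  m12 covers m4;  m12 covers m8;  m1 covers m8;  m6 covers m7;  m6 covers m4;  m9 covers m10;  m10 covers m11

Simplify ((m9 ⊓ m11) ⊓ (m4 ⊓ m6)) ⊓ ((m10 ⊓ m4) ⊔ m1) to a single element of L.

m13

m9 ∧ m11 = m11
m4 ∧ m6 = m4
m11 ∧ m4 = m13
m10 ∧ m4 = m13
m13 ∨ m1 = m1
m13 ∧ m1 = m13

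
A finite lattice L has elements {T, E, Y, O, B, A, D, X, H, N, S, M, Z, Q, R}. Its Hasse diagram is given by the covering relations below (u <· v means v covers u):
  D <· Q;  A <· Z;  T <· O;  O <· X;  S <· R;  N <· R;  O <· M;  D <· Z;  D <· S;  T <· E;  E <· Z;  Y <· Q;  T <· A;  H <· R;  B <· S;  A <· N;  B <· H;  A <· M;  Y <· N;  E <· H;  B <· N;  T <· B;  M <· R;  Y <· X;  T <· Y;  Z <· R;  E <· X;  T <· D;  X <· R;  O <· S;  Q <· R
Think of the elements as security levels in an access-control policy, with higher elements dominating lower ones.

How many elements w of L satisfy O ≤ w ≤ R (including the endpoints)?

The interval [O, R] = {M, O, R, S, X}, which has 5 elements.

5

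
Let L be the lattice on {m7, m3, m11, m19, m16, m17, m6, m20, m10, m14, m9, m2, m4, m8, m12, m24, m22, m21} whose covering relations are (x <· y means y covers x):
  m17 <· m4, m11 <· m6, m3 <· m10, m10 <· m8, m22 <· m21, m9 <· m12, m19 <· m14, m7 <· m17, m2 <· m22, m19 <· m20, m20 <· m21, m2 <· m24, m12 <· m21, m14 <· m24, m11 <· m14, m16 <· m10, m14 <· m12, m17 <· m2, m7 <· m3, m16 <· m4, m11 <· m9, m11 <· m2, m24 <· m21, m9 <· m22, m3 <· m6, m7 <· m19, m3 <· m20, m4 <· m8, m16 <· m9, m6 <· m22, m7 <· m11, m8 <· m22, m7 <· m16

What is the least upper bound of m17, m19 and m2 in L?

Common upper bounds of {m17, m19, m2}: m21, m24.
The least among these is m24.

m24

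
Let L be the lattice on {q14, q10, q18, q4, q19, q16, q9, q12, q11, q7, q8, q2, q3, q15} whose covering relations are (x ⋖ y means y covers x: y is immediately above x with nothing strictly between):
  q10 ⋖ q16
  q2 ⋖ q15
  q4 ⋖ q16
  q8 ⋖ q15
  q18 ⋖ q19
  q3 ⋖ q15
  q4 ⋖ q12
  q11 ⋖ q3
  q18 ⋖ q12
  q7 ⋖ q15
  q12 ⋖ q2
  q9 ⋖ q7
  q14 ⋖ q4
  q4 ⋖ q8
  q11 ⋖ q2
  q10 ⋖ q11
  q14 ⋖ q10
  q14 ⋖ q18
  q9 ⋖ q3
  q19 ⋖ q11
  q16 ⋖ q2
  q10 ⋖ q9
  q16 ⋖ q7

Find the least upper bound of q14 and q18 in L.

Common upper bounds of {q14, q18}: q11, q12, q15, q18, q19, q2, q3.
The least among these is q18.

q18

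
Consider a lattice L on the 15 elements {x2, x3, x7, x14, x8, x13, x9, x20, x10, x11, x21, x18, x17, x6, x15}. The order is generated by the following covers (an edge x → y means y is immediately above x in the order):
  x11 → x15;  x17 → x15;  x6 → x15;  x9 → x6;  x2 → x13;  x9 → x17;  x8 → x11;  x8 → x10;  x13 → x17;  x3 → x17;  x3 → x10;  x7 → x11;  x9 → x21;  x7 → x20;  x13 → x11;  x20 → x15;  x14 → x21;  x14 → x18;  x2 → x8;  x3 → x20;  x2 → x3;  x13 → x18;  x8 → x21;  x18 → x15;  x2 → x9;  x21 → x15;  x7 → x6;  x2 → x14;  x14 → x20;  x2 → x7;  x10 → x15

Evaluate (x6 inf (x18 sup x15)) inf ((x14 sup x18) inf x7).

x18 ∨ x15 = x15
x6 ∧ x15 = x6
x14 ∨ x18 = x18
x18 ∧ x7 = x2
x6 ∧ x2 = x2

x2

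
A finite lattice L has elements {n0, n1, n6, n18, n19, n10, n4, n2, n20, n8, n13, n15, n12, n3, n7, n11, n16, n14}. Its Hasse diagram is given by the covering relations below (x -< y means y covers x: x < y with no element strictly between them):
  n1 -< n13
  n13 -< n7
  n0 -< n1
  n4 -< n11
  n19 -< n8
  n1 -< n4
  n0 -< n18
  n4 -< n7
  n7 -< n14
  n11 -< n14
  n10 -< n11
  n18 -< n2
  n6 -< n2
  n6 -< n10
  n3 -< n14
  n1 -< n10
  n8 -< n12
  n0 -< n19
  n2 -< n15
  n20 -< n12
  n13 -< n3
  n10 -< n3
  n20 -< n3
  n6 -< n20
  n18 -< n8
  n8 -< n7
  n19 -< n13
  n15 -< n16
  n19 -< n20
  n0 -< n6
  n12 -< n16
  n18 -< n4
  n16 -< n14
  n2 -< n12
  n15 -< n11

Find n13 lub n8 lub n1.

n7

Common upper bounds of {n13, n8, n1}: n14, n7.
The least among these is n7.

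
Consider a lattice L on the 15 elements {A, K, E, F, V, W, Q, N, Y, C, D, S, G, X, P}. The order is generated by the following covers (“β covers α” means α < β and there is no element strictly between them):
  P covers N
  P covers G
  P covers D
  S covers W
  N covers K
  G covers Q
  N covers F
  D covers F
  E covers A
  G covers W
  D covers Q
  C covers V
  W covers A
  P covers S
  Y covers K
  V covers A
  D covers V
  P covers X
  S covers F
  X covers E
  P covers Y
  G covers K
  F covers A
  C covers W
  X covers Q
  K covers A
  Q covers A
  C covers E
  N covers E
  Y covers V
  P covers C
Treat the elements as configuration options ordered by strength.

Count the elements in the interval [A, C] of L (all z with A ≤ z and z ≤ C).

5

The interval [A, C] = {A, C, E, V, W}, which has 5 elements.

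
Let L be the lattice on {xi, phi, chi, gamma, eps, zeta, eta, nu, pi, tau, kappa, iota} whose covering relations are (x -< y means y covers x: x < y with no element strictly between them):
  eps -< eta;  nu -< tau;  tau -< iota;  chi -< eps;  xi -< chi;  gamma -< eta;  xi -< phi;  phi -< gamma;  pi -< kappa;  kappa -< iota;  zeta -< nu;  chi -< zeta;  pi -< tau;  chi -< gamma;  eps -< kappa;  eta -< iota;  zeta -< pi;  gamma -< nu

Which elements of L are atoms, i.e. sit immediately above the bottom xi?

chi, phi

The atoms are exactly the elements that cover xi: chi, phi.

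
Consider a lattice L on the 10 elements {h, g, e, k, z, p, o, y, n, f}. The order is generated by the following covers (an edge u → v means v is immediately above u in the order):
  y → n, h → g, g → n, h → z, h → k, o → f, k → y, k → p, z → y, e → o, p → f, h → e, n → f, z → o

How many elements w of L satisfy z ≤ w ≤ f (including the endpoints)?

5

The interval [z, f] = {f, n, o, y, z}, which has 5 elements.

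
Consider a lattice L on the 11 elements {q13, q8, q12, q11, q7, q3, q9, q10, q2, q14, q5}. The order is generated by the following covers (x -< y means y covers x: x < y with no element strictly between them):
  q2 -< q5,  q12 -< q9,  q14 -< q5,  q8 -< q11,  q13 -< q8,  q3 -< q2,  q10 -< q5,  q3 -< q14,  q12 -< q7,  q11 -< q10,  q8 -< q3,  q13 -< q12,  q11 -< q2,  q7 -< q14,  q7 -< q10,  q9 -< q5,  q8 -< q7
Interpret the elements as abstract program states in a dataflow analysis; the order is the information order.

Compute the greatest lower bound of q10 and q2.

q11

Common lower bounds of {q10, q2}: q11, q13, q8.
The greatest among these is q11.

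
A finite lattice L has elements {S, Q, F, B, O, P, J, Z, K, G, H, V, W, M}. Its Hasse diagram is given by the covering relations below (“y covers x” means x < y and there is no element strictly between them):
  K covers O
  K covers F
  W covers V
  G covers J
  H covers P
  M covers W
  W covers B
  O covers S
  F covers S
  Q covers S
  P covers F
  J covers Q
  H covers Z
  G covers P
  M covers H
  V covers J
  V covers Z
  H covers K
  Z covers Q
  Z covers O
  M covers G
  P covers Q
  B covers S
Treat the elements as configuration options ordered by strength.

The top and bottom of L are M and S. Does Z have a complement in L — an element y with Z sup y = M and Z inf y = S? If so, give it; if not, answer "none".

For every candidate y, either Z ∨ y ≠ M or Z ∧ y ≠ S; no complement exists.

none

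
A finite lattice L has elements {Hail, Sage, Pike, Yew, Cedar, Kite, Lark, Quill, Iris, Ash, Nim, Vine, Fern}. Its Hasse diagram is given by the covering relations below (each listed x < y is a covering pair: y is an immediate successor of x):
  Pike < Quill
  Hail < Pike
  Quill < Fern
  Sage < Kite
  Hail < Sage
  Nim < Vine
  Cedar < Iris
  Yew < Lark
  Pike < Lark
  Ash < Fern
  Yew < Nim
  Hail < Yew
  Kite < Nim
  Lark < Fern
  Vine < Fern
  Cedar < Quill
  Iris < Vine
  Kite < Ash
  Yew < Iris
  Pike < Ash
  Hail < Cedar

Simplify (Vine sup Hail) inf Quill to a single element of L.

Vine ∨ Hail = Vine
Vine ∧ Quill = Cedar

Cedar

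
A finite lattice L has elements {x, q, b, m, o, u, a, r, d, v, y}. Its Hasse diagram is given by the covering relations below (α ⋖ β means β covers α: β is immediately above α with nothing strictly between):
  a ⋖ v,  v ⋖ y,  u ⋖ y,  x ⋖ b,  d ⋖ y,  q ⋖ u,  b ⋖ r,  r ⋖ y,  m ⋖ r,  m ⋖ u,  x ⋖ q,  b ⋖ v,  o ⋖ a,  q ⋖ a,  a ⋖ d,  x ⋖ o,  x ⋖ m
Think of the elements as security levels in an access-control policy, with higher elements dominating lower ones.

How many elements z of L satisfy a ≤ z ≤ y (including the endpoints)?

The interval [a, y] = {a, d, v, y}, which has 4 elements.

4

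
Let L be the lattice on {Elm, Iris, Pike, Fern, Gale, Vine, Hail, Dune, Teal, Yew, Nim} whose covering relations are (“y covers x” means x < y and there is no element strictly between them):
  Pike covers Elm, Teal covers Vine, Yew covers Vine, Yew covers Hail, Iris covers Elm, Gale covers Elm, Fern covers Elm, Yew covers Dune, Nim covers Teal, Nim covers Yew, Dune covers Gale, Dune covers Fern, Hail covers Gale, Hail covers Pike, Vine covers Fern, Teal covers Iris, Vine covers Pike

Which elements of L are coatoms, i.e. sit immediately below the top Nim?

The coatoms are exactly the elements covered by Nim: Teal, Yew.

Teal, Yew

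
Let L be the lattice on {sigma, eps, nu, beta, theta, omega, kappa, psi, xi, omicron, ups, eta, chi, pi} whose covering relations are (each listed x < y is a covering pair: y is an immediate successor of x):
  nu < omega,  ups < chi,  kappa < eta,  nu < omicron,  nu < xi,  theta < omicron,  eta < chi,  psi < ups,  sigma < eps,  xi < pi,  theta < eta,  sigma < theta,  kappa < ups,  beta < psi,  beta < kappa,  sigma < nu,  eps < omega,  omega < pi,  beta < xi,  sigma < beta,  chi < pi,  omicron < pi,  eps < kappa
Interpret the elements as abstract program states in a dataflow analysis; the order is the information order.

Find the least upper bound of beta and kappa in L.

kappa

Common upper bounds of {beta, kappa}: chi, eta, kappa, pi, ups.
The least among these is kappa.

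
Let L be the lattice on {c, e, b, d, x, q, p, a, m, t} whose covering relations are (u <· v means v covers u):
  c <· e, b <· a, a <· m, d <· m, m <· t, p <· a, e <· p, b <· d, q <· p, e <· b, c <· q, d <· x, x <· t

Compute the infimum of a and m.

Common lower bounds of {a, m}: a, b, c, e, p, q.
The greatest among these is a.

a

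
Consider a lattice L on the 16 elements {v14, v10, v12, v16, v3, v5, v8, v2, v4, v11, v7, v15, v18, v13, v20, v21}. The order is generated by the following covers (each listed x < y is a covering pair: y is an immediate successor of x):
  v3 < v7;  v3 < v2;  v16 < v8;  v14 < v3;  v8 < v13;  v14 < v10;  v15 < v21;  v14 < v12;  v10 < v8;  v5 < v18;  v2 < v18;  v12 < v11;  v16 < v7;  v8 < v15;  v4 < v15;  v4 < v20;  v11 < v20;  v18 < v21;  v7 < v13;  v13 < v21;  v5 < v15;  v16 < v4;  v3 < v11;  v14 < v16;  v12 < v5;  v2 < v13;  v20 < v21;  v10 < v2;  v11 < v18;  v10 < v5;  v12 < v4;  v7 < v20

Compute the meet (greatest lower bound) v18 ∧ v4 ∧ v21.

Common lower bounds of {v18, v4, v21}: v12, v14.
The greatest among these is v12.

v12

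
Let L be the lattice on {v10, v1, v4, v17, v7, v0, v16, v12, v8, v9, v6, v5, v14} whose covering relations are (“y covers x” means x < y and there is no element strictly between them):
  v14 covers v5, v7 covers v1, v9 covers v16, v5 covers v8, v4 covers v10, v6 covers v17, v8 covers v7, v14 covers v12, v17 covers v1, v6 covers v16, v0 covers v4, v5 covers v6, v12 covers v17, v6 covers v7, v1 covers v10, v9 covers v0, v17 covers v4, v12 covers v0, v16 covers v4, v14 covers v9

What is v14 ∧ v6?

v6

Common lower bounds of {v14, v6}: v1, v10, v16, v17, v4, v6, v7.
The greatest among these is v6.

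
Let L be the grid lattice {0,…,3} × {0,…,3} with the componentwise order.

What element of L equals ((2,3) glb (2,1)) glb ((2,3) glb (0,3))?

(2,3) ∧ (2,1) = (2,1)
(2,3) ∧ (0,3) = (0,3)
(2,1) ∧ (0,3) = (0,1)

(0,1)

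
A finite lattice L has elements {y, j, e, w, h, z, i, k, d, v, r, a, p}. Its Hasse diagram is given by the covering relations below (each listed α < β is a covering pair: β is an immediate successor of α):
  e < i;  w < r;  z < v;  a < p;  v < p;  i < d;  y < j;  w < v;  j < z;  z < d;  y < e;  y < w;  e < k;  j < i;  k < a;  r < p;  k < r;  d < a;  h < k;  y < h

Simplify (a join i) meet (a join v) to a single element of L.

a

a ∨ i = a
a ∨ v = p
a ∧ p = a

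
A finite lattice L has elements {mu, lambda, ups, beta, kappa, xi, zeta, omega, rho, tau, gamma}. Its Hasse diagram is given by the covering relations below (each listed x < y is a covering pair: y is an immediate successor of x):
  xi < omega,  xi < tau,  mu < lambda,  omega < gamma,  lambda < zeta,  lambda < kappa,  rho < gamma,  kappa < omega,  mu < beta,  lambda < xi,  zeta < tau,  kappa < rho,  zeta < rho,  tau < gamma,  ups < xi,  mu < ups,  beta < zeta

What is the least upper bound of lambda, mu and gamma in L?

gamma

Common upper bounds of {lambda, mu, gamma}: gamma.
The least among these is gamma.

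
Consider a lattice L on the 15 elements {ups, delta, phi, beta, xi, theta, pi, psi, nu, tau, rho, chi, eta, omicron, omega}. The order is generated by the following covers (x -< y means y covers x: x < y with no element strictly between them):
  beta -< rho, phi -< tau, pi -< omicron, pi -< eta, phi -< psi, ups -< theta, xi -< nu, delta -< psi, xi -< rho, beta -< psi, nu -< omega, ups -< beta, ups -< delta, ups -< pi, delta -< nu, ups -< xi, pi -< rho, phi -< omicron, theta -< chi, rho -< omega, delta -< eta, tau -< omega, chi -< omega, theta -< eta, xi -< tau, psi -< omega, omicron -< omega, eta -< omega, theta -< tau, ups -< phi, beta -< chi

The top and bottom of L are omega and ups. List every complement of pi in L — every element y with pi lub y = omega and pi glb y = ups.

Need y with pi ∨ y = omega and pi ∧ y = ups.
Checking each element gives: chi, nu, psi, tau.

chi, nu, psi, tau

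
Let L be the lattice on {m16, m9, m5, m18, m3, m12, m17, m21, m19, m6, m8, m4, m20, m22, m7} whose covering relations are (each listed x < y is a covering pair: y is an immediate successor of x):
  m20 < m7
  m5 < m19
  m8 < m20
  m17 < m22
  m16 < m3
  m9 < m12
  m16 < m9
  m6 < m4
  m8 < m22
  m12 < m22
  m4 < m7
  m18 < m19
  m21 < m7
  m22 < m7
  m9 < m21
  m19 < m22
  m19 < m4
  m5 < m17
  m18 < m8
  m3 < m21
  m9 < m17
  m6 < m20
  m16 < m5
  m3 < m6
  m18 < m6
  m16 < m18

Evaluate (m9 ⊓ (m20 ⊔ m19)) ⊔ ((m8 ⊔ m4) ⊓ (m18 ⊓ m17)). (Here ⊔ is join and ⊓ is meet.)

m20 ∨ m19 = m7
m9 ∧ m7 = m9
m8 ∨ m4 = m7
m18 ∧ m17 = m16
m7 ∧ m16 = m16
m9 ∨ m16 = m9

m9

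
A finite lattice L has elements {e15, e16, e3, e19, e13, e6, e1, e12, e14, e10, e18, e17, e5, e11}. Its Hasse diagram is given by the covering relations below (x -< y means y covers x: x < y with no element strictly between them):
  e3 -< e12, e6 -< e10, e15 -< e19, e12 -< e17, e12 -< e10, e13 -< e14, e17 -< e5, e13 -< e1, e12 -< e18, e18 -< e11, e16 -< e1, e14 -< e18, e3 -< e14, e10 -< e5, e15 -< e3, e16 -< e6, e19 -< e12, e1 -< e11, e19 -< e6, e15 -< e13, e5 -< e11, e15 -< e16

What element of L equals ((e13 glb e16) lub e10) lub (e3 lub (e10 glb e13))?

e13 ∧ e16 = e15
e15 ∨ e10 = e10
e10 ∧ e13 = e15
e3 ∨ e15 = e3
e10 ∨ e3 = e10

e10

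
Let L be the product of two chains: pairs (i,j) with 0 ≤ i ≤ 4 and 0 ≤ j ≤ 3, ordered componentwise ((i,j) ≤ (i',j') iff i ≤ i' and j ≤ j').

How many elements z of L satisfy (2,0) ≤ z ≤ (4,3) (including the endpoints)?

12

The interval [(2,0), (4,3)] = {(2,0), (2,1), (2,2), (2,3), (3,0), (3,1), (3,2), (3,3), (4,0), (4,1), (4,2), (4,3)}, which has 12 elements.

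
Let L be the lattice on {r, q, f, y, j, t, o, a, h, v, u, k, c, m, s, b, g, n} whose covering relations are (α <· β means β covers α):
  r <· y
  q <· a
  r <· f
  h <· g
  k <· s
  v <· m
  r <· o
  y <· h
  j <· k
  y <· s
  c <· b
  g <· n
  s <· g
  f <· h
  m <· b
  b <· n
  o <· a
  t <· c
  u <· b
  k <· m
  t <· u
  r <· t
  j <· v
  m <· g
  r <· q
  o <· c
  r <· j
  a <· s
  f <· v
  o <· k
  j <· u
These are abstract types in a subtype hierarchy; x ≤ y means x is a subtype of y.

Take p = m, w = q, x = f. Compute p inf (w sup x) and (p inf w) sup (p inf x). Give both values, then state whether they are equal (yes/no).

m; f; no

w sup x = g, so p inf (w sup x) = m inf g = m.
p inf w = r and p inf x = f, so (p inf w) sup (p inf x) = r sup f = f.
Equal: no.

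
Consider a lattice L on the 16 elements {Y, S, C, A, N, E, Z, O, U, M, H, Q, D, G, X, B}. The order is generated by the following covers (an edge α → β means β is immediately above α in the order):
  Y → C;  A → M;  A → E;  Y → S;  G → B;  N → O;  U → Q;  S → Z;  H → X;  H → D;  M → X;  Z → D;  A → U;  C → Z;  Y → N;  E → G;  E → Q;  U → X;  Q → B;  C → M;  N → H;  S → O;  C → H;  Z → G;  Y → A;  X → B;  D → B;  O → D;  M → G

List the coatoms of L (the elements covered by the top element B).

D, G, Q, X

The coatoms are exactly the elements covered by B: D, G, Q, X.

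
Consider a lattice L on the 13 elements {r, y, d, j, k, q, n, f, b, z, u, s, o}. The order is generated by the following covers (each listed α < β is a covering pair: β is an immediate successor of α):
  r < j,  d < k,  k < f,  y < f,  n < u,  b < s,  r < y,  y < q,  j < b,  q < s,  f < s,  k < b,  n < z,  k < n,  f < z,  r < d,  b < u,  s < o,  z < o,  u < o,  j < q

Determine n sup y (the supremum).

Common upper bounds of {n, y}: o, z.
The least among these is z.

z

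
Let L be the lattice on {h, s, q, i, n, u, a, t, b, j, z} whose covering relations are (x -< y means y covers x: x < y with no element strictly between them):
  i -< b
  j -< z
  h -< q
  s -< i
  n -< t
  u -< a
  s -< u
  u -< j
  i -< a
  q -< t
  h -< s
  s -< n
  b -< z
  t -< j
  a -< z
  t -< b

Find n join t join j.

j

Common upper bounds of {n, t, j}: j, z.
The least among these is j.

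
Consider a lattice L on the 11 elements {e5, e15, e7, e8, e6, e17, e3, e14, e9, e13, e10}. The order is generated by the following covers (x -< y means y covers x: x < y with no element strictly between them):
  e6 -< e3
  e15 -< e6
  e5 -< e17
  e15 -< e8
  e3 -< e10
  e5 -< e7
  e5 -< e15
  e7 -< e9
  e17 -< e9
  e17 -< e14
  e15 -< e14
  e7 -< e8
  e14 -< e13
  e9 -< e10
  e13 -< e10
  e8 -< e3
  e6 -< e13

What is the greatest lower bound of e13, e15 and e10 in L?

e15

Common lower bounds of {e13, e15, e10}: e15, e5.
The greatest among these is e15.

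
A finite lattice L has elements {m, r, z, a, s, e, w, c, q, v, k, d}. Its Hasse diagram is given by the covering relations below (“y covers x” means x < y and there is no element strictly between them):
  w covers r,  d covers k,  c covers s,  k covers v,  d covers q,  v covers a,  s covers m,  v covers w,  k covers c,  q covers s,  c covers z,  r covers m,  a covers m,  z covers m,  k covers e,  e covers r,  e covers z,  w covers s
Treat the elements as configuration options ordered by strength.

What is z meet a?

Common lower bounds of {z, a}: m.
The greatest among these is m.

m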